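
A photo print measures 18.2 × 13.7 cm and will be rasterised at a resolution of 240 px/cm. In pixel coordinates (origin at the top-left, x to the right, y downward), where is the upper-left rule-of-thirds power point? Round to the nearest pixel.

(1456, 1096)

In pixels the canvas is 18.2 × 240 = 4368 wide and 13.7 × 240 = 3288 tall.
The upper-left point is one-third across and one-third down:
x = 1 × 4368/3 ≈ 1456; y = 1 × 3288/3 ≈ 1096.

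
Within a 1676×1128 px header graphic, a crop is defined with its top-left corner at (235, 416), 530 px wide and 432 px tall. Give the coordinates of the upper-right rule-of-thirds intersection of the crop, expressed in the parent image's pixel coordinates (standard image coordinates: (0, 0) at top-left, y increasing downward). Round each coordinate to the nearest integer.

One third of the crop width 530 is 176.67 px.
One third of the crop height 432 is 144.00 px.
The upper-right point is two-thirds across and one-third down within the crop:
x = 235 + 2 × 176.67 ≈ 588; y = 416 + 1 × 144.00 ≈ 560.

x = 588 px, y = 560 px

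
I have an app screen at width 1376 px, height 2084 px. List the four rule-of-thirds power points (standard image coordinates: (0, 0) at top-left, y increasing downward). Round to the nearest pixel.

(459, 695), (917, 695), (459, 1389), (917, 1389)

One third of 1376 is 458.67; one third of 2084 is 694.67.
Vertical third lines at x = 459 and x = 917; horizontal third lines at y = 695 and y = 1389.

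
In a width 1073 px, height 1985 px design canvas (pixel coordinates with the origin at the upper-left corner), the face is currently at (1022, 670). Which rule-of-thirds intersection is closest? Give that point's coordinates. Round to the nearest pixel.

Third lines: x ∈ {358, 715}, y ∈ {662, 1323}.
1022 is closer to x = 715; 670 is closer to y = 662.
So the nearest intersection is the upper-right power point.

(715, 662)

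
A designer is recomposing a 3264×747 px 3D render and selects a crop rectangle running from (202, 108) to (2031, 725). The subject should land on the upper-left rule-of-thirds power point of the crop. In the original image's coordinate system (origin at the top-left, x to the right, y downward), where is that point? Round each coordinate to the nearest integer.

Crop width = 2031 − 202 = 1829 px; one third is 609.67 px.
Crop height = 725 − 108 = 617 px; one third is 205.67 px.
The upper-left point is one-third across and one-third down within the crop:
x = 202 + 1 × 609.67 ≈ 812; y = 108 + 1 × 205.67 ≈ 314.

x = 812 px, y = 314 px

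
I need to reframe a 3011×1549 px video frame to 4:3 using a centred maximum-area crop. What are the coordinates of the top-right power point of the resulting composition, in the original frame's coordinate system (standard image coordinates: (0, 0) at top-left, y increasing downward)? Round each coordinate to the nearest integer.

x = 1850 px, y = 516 px

3011/1549 > 4/3, so the 4:3 crop keeps the full height 1549 and trims width to 1549 × 4/3 = 2065.33 px.
Left offset = (3011 − 2065.33)/2 = 472.83 px; top offset = 0.
Top-right is two-thirds across and one-third down within the crop:
x = 472.83 + 2 × 2065.33/3 ≈ 1850; y = 0.00 + 1 × 1549.00/3 ≈ 516.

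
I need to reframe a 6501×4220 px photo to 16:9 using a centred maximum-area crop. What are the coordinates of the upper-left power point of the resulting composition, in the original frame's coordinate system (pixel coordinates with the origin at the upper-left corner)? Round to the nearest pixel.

(2167, 1501)

6501/4220 < 16/9, so the 16:9 crop keeps the full width 6501 and trims height to 6501 × 9/16 = 3656.81 px.
Top offset = (4220 − 3656.81)/2 = 281.59 px; left offset = 0.
Upper-left is one-third across and one-third down within the crop:
x = 0.00 + 1 × 6501.00/3 ≈ 2167; y = 281.59 + 1 × 3656.81/3 ≈ 1501.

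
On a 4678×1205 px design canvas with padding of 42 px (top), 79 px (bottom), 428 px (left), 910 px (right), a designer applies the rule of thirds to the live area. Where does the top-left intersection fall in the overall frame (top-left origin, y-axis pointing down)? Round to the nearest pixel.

Content width = 4678 − 428 − 910 = 3340 px; content height = 1205 − 42 − 79 = 1084 px.
Top-left is one-third across and one-third down within the live area.
x = 428 + 1 × 3340/3 = 428 + 1113.33 ≈ 1541
y = 42 + 1 × 1084/3 = 42 + 361.33 ≈ 403

(1541, 403)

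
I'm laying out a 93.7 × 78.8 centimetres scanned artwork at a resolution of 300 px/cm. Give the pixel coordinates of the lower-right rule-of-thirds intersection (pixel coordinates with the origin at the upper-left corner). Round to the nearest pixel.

In pixels the canvas is 93.7 × 300 = 28110 wide and 78.8 × 300 = 23640 tall.
The lower-right point is two-thirds across and two-thirds down:
x = 2 × 28110/3 ≈ 18740; y = 2 × 23640/3 ≈ 15760.

(18740, 15760)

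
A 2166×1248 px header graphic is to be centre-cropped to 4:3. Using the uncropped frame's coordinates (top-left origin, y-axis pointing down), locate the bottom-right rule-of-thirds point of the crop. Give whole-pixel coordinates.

2166/1248 > 4/3, so the 4:3 crop keeps the full height 1248 and trims width to 1248 × 4/3 = 1664.00 px.
Left offset = (2166 − 1664.00)/2 = 251.00 px; top offset = 0.
Bottom-right is two-thirds across and two-thirds down within the crop:
x = 251.00 + 2 × 1664.00/3 ≈ 1360; y = 0.00 + 2 × 1248.00/3 ≈ 832.

x = 1360 px, y = 832 px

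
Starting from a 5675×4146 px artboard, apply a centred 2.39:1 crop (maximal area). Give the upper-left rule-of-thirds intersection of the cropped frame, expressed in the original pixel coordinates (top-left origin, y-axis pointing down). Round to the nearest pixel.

x = 1892 px, y = 1677 px

5675/4146 < 2.39/1, so the 2.39:1 crop keeps the full width 5675 and trims height to 5675 × 1/2.39 = 2374.48 px.
Top offset = (4146 − 2374.48)/2 = 885.76 px; left offset = 0.
Upper-left is one-third across and one-third down within the crop:
x = 0.00 + 1 × 5675.00/3 ≈ 1892; y = 885.76 + 1 × 2374.48/3 ≈ 1677.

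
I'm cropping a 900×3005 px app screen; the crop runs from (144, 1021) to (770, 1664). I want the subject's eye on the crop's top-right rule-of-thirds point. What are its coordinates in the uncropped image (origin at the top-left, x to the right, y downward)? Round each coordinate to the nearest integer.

Crop width = 770 − 144 = 626 px; one third is 208.67 px.
Crop height = 1664 − 1021 = 643 px; one third is 214.33 px.
The top-right point is two-thirds across and one-third down within the crop:
x = 144 + 2 × 208.67 ≈ 561; y = 1021 + 1 × 214.33 ≈ 1235.

(561, 1235)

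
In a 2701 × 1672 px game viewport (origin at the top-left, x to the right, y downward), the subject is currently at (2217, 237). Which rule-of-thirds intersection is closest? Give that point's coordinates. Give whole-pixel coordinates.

(1801, 557)

Third lines: x ∈ {900, 1801}, y ∈ {557, 1115}.
2217 is closer to x = 1801; 237 is closer to y = 557.
So the nearest intersection is the upper-right power point.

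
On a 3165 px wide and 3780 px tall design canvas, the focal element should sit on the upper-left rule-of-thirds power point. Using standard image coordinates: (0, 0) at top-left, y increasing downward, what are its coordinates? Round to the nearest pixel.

The upper-left point sits one-third of the way across and one-third of the way down.
x = 1 × 3165/3 ≈ 1055; y = 1 × 3780/3 ≈ 1260.

x = 1055 px, y = 1260 px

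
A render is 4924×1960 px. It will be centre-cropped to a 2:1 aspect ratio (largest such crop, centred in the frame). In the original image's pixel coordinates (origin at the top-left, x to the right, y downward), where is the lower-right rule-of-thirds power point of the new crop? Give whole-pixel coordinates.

(3115, 1307)

4924/1960 > 2/1, so the 2:1 crop keeps the full height 1960 and trims width to 1960 × 2/1 = 3920.00 px.
Left offset = (4924 − 3920.00)/2 = 502.00 px; top offset = 0.
Lower-right is two-thirds across and two-thirds down within the crop:
x = 502.00 + 2 × 3920.00/3 ≈ 3115; y = 0.00 + 2 × 1960.00/3 ≈ 1307.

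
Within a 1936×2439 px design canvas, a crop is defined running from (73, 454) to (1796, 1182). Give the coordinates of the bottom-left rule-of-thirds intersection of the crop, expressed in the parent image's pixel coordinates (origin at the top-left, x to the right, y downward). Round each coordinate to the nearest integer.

Crop width = 1796 − 73 = 1723 px; one third is 574.33 px.
Crop height = 1182 − 454 = 728 px; one third is 242.67 px.
The bottom-left point is one-third across and two-thirds down within the crop:
x = 73 + 1 × 574.33 ≈ 647; y = 454 + 2 × 242.67 ≈ 939.

(647, 939)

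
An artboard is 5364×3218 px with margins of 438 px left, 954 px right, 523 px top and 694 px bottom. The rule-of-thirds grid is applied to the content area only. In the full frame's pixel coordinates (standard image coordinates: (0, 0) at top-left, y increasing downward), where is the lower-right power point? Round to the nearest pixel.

Content width = 5364 − 438 − 954 = 3972 px; content height = 3218 − 523 − 694 = 2001 px.
Lower-right is two-thirds across and two-thirds down within the content area.
x = 438 + 2 × 3972/3 = 438 + 2648.00 ≈ 3086
y = 523 + 2 × 2001/3 = 523 + 1334.00 ≈ 1857

x = 3086 px, y = 1857 px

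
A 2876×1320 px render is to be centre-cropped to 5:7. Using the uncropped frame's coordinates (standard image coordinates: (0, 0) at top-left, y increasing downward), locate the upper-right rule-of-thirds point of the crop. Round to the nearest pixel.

2876/1320 > 5/7, so the 5:7 crop keeps the full height 1320 and trims width to 1320 × 5/7 = 942.86 px.
Left offset = (2876 − 942.86)/2 = 966.57 px; top offset = 0.
Upper-right is two-thirds across and one-third down within the crop:
x = 966.57 + 2 × 942.86/3 ≈ 1595; y = 0.00 + 1 × 1320.00/3 ≈ 440.

x = 1595 px, y = 440 px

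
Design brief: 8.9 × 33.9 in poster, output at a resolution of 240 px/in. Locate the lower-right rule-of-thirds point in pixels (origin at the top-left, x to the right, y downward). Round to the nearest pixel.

x = 1424 px, y = 5424 px

In pixels the canvas is 8.9 × 240 = 2136 wide and 33.9 × 240 = 8136 tall.
The lower-right point is two-thirds across and two-thirds down:
x = 2 × 2136/3 ≈ 1424; y = 2 × 8136/3 ≈ 5424.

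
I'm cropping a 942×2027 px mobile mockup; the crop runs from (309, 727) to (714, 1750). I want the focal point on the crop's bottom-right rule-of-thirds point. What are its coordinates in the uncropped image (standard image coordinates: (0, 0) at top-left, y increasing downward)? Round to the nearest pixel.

x = 579 px, y = 1409 px

Crop width = 714 − 309 = 405 px; one third is 135.00 px.
Crop height = 1750 − 727 = 1023 px; one third is 341.00 px.
The bottom-right point is two-thirds across and two-thirds down within the crop:
x = 309 + 2 × 135.00 ≈ 579; y = 727 + 2 × 341.00 ≈ 1409.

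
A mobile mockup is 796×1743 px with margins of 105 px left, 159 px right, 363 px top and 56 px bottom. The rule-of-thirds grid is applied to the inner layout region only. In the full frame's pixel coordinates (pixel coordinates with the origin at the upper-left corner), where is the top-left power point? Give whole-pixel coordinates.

Content width = 796 − 105 − 159 = 532 px; content height = 1743 − 363 − 56 = 1324 px.
Top-left is one-third across and one-third down within the inner layout region.
x = 105 + 1 × 532/3 = 105 + 177.33 ≈ 282
y = 363 + 1 × 1324/3 = 363 + 441.33 ≈ 804

(282, 804)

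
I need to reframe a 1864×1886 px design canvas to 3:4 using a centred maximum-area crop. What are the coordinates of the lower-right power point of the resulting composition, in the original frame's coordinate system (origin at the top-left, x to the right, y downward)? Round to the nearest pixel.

(1168, 1257)

1864/1886 > 3/4, so the 3:4 crop keeps the full height 1886 and trims width to 1886 × 3/4 = 1414.50 px.
Left offset = (1864 − 1414.50)/2 = 224.75 px; top offset = 0.
Lower-right is two-thirds across and two-thirds down within the crop:
x = 224.75 + 2 × 1414.50/3 ≈ 1168; y = 0.00 + 2 × 1886.00/3 ≈ 1257.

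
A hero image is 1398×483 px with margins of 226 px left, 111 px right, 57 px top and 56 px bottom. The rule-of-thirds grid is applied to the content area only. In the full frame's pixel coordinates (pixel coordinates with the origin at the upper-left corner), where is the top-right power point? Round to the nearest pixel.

Content width = 1398 − 226 − 111 = 1061 px; content height = 483 − 57 − 56 = 370 px.
Top-right is two-thirds across and one-third down within the content area.
x = 226 + 2 × 1061/3 = 226 + 707.33 ≈ 933
y = 57 + 1 × 370/3 = 57 + 123.33 ≈ 180

x = 933 px, y = 180 px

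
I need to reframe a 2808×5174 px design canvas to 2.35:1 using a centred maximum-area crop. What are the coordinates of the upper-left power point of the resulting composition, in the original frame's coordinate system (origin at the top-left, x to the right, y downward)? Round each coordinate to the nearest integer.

2808/5174 < 2.35/1, so the 2.35:1 crop keeps the full width 2808 and trims height to 2808 × 1/2.35 = 1194.89 px.
Top offset = (5174 − 1194.89)/2 = 1989.55 px; left offset = 0.
Upper-left is one-third across and one-third down within the crop:
x = 0.00 + 1 × 2808.00/3 ≈ 936; y = 1989.55 + 1 × 1194.89/3 ≈ 2388.

(936, 2388)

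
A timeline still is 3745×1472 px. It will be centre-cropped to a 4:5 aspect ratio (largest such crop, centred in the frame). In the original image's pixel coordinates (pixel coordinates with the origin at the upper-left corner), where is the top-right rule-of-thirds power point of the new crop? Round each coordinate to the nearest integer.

3745/1472 > 4/5, so the 4:5 crop keeps the full height 1472 and trims width to 1472 × 4/5 = 1177.60 px.
Left offset = (3745 − 1177.60)/2 = 1283.70 px; top offset = 0.
Top-right is two-thirds across and one-third down within the crop:
x = 1283.70 + 2 × 1177.60/3 ≈ 2069; y = 0.00 + 1 × 1472.00/3 ≈ 491.

x = 2069 px, y = 491 px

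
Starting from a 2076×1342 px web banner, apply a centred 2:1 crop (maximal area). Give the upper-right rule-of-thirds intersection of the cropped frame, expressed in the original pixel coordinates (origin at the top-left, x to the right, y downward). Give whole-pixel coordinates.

(1384, 498)

2076/1342 < 2/1, so the 2:1 crop keeps the full width 2076 and trims height to 2076 × 1/2 = 1038.00 px.
Top offset = (1342 − 1038.00)/2 = 152.00 px; left offset = 0.
Upper-right is two-thirds across and one-third down within the crop:
x = 0.00 + 2 × 2076.00/3 ≈ 1384; y = 152.00 + 1 × 1038.00/3 ≈ 498.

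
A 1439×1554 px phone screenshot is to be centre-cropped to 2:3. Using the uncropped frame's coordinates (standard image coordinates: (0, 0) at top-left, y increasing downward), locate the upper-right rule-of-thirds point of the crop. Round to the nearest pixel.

x = 892 px, y = 518 px

1439/1554 > 2/3, so the 2:3 crop keeps the full height 1554 and trims width to 1554 × 2/3 = 1036.00 px.
Left offset = (1439 − 1036.00)/2 = 201.50 px; top offset = 0.
Upper-right is two-thirds across and one-third down within the crop:
x = 201.50 + 2 × 1036.00/3 ≈ 892; y = 0.00 + 1 × 1554.00/3 ≈ 518.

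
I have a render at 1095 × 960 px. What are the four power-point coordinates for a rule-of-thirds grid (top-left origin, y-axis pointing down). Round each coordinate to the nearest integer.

One third of 1095 is 365; one third of 960 is 320.
Vertical third lines at x = 365 and x = 730; horizontal third lines at y = 320 and y = 640.

(365, 320), (730, 320), (365, 640), (730, 640)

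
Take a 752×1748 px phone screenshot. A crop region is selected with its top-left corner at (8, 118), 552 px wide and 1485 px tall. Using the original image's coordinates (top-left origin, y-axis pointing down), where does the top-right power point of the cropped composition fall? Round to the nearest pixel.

One third of the crop width 552 is 184.00 px.
One third of the crop height 1485 is 495.00 px.
The top-right point is two-thirds across and one-third down within the crop:
x = 8 + 2 × 184.00 ≈ 376; y = 118 + 1 × 495.00 ≈ 613.

(376, 613)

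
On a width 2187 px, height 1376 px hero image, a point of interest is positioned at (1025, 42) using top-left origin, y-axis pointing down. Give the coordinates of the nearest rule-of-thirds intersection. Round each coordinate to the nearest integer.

Third lines: x ∈ {729, 1458}, y ∈ {459, 917}.
1025 is closer to x = 729; 42 is closer to y = 459.
So the nearest intersection is the upper-left power point.

(729, 459)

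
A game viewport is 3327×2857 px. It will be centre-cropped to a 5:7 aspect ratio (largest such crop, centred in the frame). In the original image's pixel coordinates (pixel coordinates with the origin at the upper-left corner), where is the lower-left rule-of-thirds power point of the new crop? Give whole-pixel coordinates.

3327/2857 > 5/7, so the 5:7 crop keeps the full height 2857 and trims width to 2857 × 5/7 = 2040.71 px.
Left offset = (3327 − 2040.71)/2 = 643.14 px; top offset = 0.
Lower-left is one-third across and two-thirds down within the crop:
x = 643.14 + 1 × 2040.71/3 ≈ 1323; y = 0.00 + 2 × 2857.00/3 ≈ 1905.

x = 1323 px, y = 1905 px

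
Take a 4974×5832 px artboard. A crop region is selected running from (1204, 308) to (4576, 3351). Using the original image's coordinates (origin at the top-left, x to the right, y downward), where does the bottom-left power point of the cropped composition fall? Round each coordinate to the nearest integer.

x = 2328 px, y = 2337 px

Crop width = 4576 − 1204 = 3372 px; one third is 1124.00 px.
Crop height = 3351 − 308 = 3043 px; one third is 1014.33 px.
The bottom-left point is one-third across and two-thirds down within the crop:
x = 1204 + 1 × 1124.00 ≈ 2328; y = 308 + 2 × 1014.33 ≈ 2337.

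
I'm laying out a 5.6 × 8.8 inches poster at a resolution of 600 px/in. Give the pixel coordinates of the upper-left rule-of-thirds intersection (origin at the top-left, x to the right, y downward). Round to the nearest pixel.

In pixels the canvas is 5.6 × 600 = 3360 wide and 8.8 × 600 = 5280 tall.
The upper-left point is one-third across and one-third down:
x = 1 × 3360/3 ≈ 1120; y = 1 × 5280/3 ≈ 1760.

(1120, 1760)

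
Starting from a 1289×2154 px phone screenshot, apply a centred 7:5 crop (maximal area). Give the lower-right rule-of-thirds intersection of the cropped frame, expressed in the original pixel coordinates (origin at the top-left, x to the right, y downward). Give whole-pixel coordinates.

(859, 1230)

1289/2154 < 7/5, so the 7:5 crop keeps the full width 1289 and trims height to 1289 × 5/7 = 920.71 px.
Top offset = (2154 − 920.71)/2 = 616.64 px; left offset = 0.
Lower-right is two-thirds across and two-thirds down within the crop:
x = 0.00 + 2 × 1289.00/3 ≈ 859; y = 616.64 + 2 × 920.71/3 ≈ 1230.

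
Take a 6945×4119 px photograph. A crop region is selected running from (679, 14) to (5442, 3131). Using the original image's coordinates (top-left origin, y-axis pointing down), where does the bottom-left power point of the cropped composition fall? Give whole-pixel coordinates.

x = 2267 px, y = 2092 px

Crop width = 5442 − 679 = 4763 px; one third is 1587.67 px.
Crop height = 3131 − 14 = 3117 px; one third is 1039.00 px.
The bottom-left point is one-third across and two-thirds down within the crop:
x = 679 + 1 × 1587.67 ≈ 2267; y = 14 + 2 × 1039.00 ≈ 2092.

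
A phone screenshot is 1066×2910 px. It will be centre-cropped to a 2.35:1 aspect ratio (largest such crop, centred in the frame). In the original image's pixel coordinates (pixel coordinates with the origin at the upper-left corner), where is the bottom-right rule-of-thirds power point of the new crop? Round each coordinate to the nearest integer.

x = 711 px, y = 1531 px

1066/2910 < 2.35/1, so the 2.35:1 crop keeps the full width 1066 and trims height to 1066 × 1/2.35 = 453.62 px.
Top offset = (2910 − 453.62)/2 = 1228.19 px; left offset = 0.
Bottom-right is two-thirds across and two-thirds down within the crop:
x = 0.00 + 2 × 1066.00/3 ≈ 711; y = 1228.19 + 2 × 453.62/3 ≈ 1531.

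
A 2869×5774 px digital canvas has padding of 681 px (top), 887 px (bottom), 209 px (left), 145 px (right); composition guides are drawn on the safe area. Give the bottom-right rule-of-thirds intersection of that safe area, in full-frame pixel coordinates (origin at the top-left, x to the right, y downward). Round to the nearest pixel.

Content width = 2869 − 209 − 145 = 2515 px; content height = 5774 − 681 − 887 = 4206 px.
Bottom-right is two-thirds across and two-thirds down within the safe area.
x = 209 + 2 × 2515/3 = 209 + 1676.67 ≈ 1886
y = 681 + 2 × 4206/3 = 681 + 2804.00 ≈ 3485

(1886, 3485)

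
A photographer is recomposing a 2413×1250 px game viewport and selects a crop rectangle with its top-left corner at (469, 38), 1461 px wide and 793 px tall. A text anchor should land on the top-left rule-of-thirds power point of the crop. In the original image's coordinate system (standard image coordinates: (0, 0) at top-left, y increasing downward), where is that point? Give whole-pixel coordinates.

One third of the crop width 1461 is 487.00 px.
One third of the crop height 793 is 264.33 px.
The top-left point is one-third across and one-third down within the crop:
x = 469 + 1 × 487.00 ≈ 956; y = 38 + 1 × 264.33 ≈ 302.

(956, 302)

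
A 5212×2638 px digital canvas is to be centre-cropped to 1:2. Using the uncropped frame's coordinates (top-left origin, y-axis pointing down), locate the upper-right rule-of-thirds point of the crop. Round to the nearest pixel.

(2826, 879)

5212/2638 > 1/2, so the 1:2 crop keeps the full height 2638 and trims width to 2638 × 1/2 = 1319.00 px.
Left offset = (5212 − 1319.00)/2 = 1946.50 px; top offset = 0.
Upper-right is two-thirds across and one-third down within the crop:
x = 1946.50 + 2 × 1319.00/3 ≈ 2826; y = 0.00 + 1 × 2638.00/3 ≈ 879.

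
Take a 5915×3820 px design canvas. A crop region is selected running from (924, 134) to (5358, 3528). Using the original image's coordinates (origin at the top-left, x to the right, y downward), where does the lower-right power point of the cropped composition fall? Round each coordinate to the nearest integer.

Crop width = 5358 − 924 = 4434 px; one third is 1478.00 px.
Crop height = 3528 − 134 = 3394 px; one third is 1131.33 px.
The lower-right point is two-thirds across and two-thirds down within the crop:
x = 924 + 2 × 1478.00 ≈ 3880; y = 134 + 2 × 1131.33 ≈ 2397.

(3880, 2397)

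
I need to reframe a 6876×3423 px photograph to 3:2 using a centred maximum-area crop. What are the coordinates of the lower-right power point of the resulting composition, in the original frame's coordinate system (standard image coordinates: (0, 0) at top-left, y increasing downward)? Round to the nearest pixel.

6876/3423 > 3/2, so the 3:2 crop keeps the full height 3423 and trims width to 3423 × 3/2 = 5134.50 px.
Left offset = (6876 − 5134.50)/2 = 870.75 px; top offset = 0.
Lower-right is two-thirds across and two-thirds down within the crop:
x = 870.75 + 2 × 5134.50/3 ≈ 4294; y = 0.00 + 2 × 3423.00/3 ≈ 2282.

x = 4294 px, y = 2282 px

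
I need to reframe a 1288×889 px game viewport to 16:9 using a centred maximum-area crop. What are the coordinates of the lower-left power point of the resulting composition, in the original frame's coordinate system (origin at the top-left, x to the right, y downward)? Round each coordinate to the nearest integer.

x = 429 px, y = 565 px

1288/889 < 16/9, so the 16:9 crop keeps the full width 1288 and trims height to 1288 × 9/16 = 724.50 px.
Top offset = (889 − 724.50)/2 = 82.25 px; left offset = 0.
Lower-left is one-third across and two-thirds down within the crop:
x = 0.00 + 1 × 1288.00/3 ≈ 429; y = 82.25 + 2 × 724.50/3 ≈ 565.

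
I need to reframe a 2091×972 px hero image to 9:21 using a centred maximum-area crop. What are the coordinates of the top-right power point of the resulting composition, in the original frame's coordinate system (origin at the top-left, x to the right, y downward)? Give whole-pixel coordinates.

x = 1115 px, y = 324 px

2091/972 > 9/21, so the 9:21 crop keeps the full height 972 and trims width to 972 × 9/21 = 416.57 px.
Left offset = (2091 − 416.57)/2 = 837.21 px; top offset = 0.
Top-right is two-thirds across and one-third down within the crop:
x = 837.21 + 2 × 416.57/3 ≈ 1115; y = 0.00 + 1 × 972.00/3 ≈ 324.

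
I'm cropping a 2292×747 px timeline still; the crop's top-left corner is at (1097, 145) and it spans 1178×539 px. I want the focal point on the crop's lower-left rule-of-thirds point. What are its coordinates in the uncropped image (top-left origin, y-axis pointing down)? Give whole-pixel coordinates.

One third of the crop width 1178 is 392.67 px.
One third of the crop height 539 is 179.67 px.
The lower-left point is one-third across and two-thirds down within the crop:
x = 1097 + 1 × 392.67 ≈ 1490; y = 145 + 2 × 179.67 ≈ 504.

x = 1490 px, y = 504 px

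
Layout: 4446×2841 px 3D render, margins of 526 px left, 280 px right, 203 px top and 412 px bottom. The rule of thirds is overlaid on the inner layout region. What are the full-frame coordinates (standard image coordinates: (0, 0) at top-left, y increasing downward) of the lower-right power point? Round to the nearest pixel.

x = 2953 px, y = 1687 px

Content width = 4446 − 526 − 280 = 3640 px; content height = 2841 − 203 − 412 = 2226 px.
Lower-right is two-thirds across and two-thirds down within the inner layout region.
x = 526 + 2 × 3640/3 = 526 + 2426.67 ≈ 2953
y = 203 + 2 × 2226/3 = 203 + 1484.00 ≈ 1687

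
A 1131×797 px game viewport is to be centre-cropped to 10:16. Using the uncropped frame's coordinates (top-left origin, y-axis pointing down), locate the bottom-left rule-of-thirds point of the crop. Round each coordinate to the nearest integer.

1131/797 > 10/16, so the 10:16 crop keeps the full height 797 and trims width to 797 × 10/16 = 498.12 px.
Left offset = (1131 − 498.12)/2 = 316.44 px; top offset = 0.
Bottom-left is one-third across and two-thirds down within the crop:
x = 316.44 + 1 × 498.12/3 ≈ 482; y = 0.00 + 2 × 797.00/3 ≈ 531.

x = 482 px, y = 531 px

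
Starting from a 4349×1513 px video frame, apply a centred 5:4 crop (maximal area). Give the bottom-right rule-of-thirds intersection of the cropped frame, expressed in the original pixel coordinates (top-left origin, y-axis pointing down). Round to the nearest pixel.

(2490, 1009)

4349/1513 > 5/4, so the 5:4 crop keeps the full height 1513 and trims width to 1513 × 5/4 = 1891.25 px.
Left offset = (4349 − 1891.25)/2 = 1228.88 px; top offset = 0.
Bottom-right is two-thirds across and two-thirds down within the crop:
x = 1228.88 + 2 × 1891.25/3 ≈ 2490; y = 0.00 + 2 × 1513.00/3 ≈ 1009.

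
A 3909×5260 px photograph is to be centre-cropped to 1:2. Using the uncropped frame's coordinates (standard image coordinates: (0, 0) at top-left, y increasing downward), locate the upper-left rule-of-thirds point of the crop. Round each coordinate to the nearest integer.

x = 1516 px, y = 1753 px

3909/5260 > 1/2, so the 1:2 crop keeps the full height 5260 and trims width to 5260 × 1/2 = 2630.00 px.
Left offset = (3909 − 2630.00)/2 = 639.50 px; top offset = 0.
Upper-left is one-third across and one-third down within the crop:
x = 639.50 + 1 × 2630.00/3 ≈ 1516; y = 0.00 + 1 × 5260.00/3 ≈ 1753.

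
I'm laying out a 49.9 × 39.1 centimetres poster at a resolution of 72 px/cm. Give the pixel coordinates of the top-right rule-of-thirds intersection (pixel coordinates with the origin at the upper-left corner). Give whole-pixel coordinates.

In pixels the canvas is 49.9 × 72 = 3592.8 wide and 39.1 × 72 = 2815.2 tall.
The top-right point is two-thirds across and one-third down:
x = 2 × 3592.8/3 ≈ 2395; y = 1 × 2815.2/3 ≈ 938.

x = 2395 px, y = 938 px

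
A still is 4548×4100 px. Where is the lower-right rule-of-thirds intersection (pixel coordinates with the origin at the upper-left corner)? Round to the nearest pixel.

The lower-right point sits two-thirds of the way across and two-thirds of the way down.
x = 2 × 4548/3 ≈ 3032; y = 2 × 4100/3 ≈ 2733.

(3032, 2733)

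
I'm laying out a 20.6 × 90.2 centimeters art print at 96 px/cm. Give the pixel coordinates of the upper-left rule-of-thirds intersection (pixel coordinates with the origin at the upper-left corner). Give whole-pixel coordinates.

In pixels the canvas is 20.6 × 96 = 1977.6 wide and 90.2 × 96 = 8659.2 tall.
The upper-left point is one-third across and one-third down:
x = 1 × 1977.6/3 ≈ 659; y = 1 × 8659.2/3 ≈ 2886.

x = 659 px, y = 2886 px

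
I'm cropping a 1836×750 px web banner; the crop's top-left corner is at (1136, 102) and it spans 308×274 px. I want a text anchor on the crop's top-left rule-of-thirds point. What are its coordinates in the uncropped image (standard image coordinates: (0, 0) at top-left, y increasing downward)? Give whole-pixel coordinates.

One third of the crop width 308 is 102.67 px.
One third of the crop height 274 is 91.33 px.
The top-left point is one-third across and one-third down within the crop:
x = 1136 + 1 × 102.67 ≈ 1239; y = 102 + 1 × 91.33 ≈ 193.

x = 1239 px, y = 193 px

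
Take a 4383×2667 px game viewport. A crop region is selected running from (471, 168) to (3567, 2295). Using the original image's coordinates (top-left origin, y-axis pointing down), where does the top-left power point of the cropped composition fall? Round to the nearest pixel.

(1503, 877)

Crop width = 3567 − 471 = 3096 px; one third is 1032.00 px.
Crop height = 2295 − 168 = 2127 px; one third is 709.00 px.
The top-left point is one-third across and one-third down within the crop:
x = 471 + 1 × 1032.00 ≈ 1503; y = 168 + 1 × 709.00 ≈ 877.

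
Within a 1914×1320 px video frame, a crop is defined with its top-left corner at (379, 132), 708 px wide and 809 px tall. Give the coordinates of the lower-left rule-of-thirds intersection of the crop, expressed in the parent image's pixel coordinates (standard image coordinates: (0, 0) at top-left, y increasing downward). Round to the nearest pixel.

One third of the crop width 708 is 236.00 px.
One third of the crop height 809 is 269.67 px.
The lower-left point is one-third across and two-thirds down within the crop:
x = 379 + 1 × 236.00 ≈ 615; y = 132 + 2 × 269.67 ≈ 671.

x = 615 px, y = 671 px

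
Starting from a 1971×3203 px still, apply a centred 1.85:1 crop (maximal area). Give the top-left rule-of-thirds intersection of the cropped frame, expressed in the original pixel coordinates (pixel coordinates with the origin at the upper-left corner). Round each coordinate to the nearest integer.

x = 657 px, y = 1424 px

1971/3203 < 1.85/1, so the 1.85:1 crop keeps the full width 1971 and trims height to 1971 × 1/1.85 = 1065.41 px.
Top offset = (3203 − 1065.41)/2 = 1068.80 px; left offset = 0.
Top-left is one-third across and one-third down within the crop:
x = 0.00 + 1 × 1971.00/3 ≈ 657; y = 1068.80 + 1 × 1065.41/3 ≈ 1424.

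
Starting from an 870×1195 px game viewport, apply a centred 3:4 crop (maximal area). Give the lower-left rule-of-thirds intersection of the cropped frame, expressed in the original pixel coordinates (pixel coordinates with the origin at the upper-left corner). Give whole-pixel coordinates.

(290, 791)

870/1195 < 3/4, so the 3:4 crop keeps the full width 870 and trims height to 870 × 4/3 = 1160.00 px.
Top offset = (1195 − 1160.00)/2 = 17.50 px; left offset = 0.
Lower-left is one-third across and two-thirds down within the crop:
x = 0.00 + 1 × 870.00/3 ≈ 290; y = 17.50 + 2 × 1160.00/3 ≈ 791.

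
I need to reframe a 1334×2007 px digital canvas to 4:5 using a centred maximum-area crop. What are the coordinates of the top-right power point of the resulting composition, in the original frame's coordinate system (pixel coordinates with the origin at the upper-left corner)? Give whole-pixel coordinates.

1334/2007 < 4/5, so the 4:5 crop keeps the full width 1334 and trims height to 1334 × 5/4 = 1667.50 px.
Top offset = (2007 − 1667.50)/2 = 169.75 px; left offset = 0.
Top-right is two-thirds across and one-third down within the crop:
x = 0.00 + 2 × 1334.00/3 ≈ 889; y = 169.75 + 1 × 1667.50/3 ≈ 726.

(889, 726)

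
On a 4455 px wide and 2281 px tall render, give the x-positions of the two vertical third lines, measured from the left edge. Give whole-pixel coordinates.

x = 1485 px and x = 2970 px

4455 / 3 = 1485, so the vertical lines sit at one and two thirds of 4455.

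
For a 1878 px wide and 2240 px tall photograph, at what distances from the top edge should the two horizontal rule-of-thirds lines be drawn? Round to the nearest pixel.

747 px and 1493 px

2240 / 3 = 746.67, so the horizontal lines sit at one and two thirds of 2240.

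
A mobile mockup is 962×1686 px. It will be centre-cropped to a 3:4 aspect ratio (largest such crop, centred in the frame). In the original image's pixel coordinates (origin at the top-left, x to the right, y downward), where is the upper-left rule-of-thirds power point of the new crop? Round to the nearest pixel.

(321, 629)

962/1686 < 3/4, so the 3:4 crop keeps the full width 962 and trims height to 962 × 4/3 = 1282.67 px.
Top offset = (1686 − 1282.67)/2 = 201.67 px; left offset = 0.
Upper-left is one-third across and one-third down within the crop:
x = 0.00 + 1 × 962.00/3 ≈ 321; y = 201.67 + 1 × 1282.67/3 ≈ 629.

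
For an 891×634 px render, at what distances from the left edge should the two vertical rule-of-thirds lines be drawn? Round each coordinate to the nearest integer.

891 / 3 = 297, so the vertical lines sit at one and two thirds of 891.

x = 297 px and x = 594 px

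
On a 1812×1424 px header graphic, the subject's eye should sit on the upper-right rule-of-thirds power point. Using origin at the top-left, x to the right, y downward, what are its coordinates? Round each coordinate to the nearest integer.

x = 1208 px, y = 475 px

The upper-right point sits two-thirds of the way across and one-third of the way down.
x = 2 × 1812/3 ≈ 1208; y = 1 × 1424/3 ≈ 475.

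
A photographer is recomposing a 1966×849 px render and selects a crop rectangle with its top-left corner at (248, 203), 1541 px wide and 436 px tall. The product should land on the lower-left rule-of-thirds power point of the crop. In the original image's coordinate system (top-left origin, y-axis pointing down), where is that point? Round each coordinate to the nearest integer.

One third of the crop width 1541 is 513.67 px.
One third of the crop height 436 is 145.33 px.
The lower-left point is one-third across and two-thirds down within the crop:
x = 248 + 1 × 513.67 ≈ 762; y = 203 + 2 × 145.33 ≈ 494.

(762, 494)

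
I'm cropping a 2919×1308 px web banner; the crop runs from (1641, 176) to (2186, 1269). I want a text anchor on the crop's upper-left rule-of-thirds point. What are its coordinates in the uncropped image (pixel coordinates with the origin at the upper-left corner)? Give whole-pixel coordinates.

Crop width = 2186 − 1641 = 545 px; one third is 181.67 px.
Crop height = 1269 − 176 = 1093 px; one third is 364.33 px.
The upper-left point is one-third across and one-third down within the crop:
x = 1641 + 1 × 181.67 ≈ 1823; y = 176 + 1 × 364.33 ≈ 540.

(1823, 540)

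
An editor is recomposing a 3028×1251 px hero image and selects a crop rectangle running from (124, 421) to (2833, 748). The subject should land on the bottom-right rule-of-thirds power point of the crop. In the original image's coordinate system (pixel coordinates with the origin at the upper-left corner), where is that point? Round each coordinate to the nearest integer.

x = 1930 px, y = 639 px

Crop width = 2833 − 124 = 2709 px; one third is 903.00 px.
Crop height = 748 − 421 = 327 px; one third is 109.00 px.
The bottom-right point is two-thirds across and two-thirds down within the crop:
x = 124 + 2 × 903.00 ≈ 1930; y = 421 + 2 × 109.00 ≈ 639.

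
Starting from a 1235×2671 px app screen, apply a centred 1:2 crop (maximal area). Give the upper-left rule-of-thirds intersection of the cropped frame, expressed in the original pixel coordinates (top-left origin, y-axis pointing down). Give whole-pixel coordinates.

x = 412 px, y = 924 px

1235/2671 < 1/2, so the 1:2 crop keeps the full width 1235 and trims height to 1235 × 2/1 = 2470.00 px.
Top offset = (2671 − 2470.00)/2 = 100.50 px; left offset = 0.
Upper-left is one-third across and one-third down within the crop:
x = 0.00 + 1 × 1235.00/3 ≈ 412; y = 100.50 + 1 × 2470.00/3 ≈ 924.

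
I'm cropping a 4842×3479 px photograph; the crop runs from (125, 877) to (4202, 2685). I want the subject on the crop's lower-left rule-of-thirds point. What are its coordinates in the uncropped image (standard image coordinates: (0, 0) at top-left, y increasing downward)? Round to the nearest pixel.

x = 1484 px, y = 2082 px

Crop width = 4202 − 125 = 4077 px; one third is 1359.00 px.
Crop height = 2685 − 877 = 1808 px; one third is 602.67 px.
The lower-left point is one-third across and two-thirds down within the crop:
x = 125 + 1 × 1359.00 ≈ 1484; y = 877 + 2 × 602.67 ≈ 2082.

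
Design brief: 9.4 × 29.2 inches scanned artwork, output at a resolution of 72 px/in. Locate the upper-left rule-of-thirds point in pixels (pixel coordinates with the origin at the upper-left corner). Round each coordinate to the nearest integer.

(226, 701)

In pixels the canvas is 9.4 × 72 = 676.8 wide and 29.2 × 72 = 2102.4 tall.
The upper-left point is one-third across and one-third down:
x = 1 × 676.8/3 ≈ 226; y = 1 × 2102.4/3 ≈ 701.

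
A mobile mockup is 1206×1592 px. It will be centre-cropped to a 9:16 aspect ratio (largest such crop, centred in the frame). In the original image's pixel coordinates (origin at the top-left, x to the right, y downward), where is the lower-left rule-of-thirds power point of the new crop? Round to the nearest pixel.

(454, 1061)

1206/1592 > 9/16, so the 9:16 crop keeps the full height 1592 and trims width to 1592 × 9/16 = 895.50 px.
Left offset = (1206 − 895.50)/2 = 155.25 px; top offset = 0.
Lower-left is one-third across and two-thirds down within the crop:
x = 155.25 + 1 × 895.50/3 ≈ 454; y = 0.00 + 2 × 1592.00/3 ≈ 1061.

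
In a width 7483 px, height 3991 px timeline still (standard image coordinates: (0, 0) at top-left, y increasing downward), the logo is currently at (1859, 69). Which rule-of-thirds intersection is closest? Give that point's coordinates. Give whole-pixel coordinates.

Third lines: x ∈ {2494, 4989}, y ∈ {1330, 2661}.
1859 is closer to x = 2494; 69 is closer to y = 1330.
So the nearest intersection is the upper-left power point.

x = 2494 px, y = 1330 px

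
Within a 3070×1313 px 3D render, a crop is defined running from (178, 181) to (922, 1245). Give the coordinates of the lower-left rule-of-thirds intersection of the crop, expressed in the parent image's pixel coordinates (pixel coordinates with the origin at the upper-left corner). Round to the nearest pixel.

Crop width = 922 − 178 = 744 px; one third is 248.00 px.
Crop height = 1245 − 181 = 1064 px; one third is 354.67 px.
The lower-left point is one-third across and two-thirds down within the crop:
x = 178 + 1 × 248.00 ≈ 426; y = 181 + 2 × 354.67 ≈ 890.

x = 426 px, y = 890 px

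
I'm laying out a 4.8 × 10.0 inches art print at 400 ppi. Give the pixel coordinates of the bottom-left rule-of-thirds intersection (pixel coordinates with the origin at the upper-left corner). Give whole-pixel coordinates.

In pixels the canvas is 4.8 × 400 = 1920 wide and 10.0 × 400 = 4000 tall.
The bottom-left point is one-third across and two-thirds down:
x = 1 × 1920/3 ≈ 640; y = 2 × 4000/3 ≈ 2667.

(640, 2667)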